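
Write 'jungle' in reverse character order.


Reverse 'jungle' character by character: 'elgnuj'.

elgnuj


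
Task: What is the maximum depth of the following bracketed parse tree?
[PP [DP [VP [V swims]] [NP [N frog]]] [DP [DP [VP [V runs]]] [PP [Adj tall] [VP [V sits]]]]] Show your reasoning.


Count bracket nesting levels:
'[' at pos 0: depth = 1
'[' at pos 4: depth = 2
'[' at pos 8: depth = 3
'[' at pos 12: depth = 4
'[' at pos 23: depth = 3
'[' at pos 27: depth = 4
'[' at pos 38: depth = 2
'[' at pos 42: depth = 3
'[' at pos 46: depth = 4
'[' at pos 50: depth = 5
'[' at pos 61: depth = 3
'[' at pos 65: depth = 4
'[' at pos 76: depth = 4
'[' at pos 80: depth = 5
Maximum depth reached: 5

5


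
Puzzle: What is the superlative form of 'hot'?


Apply superlative formation (double final consonant, add -est): 'hot' -> 'hottest'.

hottest


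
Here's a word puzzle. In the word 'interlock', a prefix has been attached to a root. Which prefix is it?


The word 'interlock' = 'inter' (prefix) + 'lock' (root). The prefix is 'inter'.

inter


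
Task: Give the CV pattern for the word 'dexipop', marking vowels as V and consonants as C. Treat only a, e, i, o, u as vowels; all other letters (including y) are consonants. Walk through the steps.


Letter mapping: d = C, e = V, x = C, i = V, p = C, o = V, p = C.

CVCVCVC


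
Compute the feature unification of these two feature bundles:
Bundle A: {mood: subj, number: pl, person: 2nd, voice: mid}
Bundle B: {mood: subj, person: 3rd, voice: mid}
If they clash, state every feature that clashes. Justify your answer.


Compare features:
mood: A=subj vs B=subj -> unified: subj
number: A=pl vs B=_ -> unified: pl
person: A=2nd vs B=3rd -> CLASH
voice: A=mid vs B=mid -> unified: mid
Clash detected on feature 'person' (2nd vs 3rd); unification fails.

CLASH on 'person' (2nd vs 3rd)


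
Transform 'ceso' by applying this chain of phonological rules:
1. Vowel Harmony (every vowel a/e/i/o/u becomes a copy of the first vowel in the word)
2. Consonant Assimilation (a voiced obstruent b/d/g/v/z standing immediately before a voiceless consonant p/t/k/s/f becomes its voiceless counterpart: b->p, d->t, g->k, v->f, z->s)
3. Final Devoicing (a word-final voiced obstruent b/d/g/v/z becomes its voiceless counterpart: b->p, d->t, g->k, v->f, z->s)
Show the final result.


Starting form: 'ceso'
Rule 1: Vowel Harmony: all vowels become 'e' (matching first vowel). 'ceso' -> 'cese'
Rule 2: Consonant Assimilation: no voiced obstruent (b/d/g/v/z) stands immediately before a voiceless consonant (p/t/k/s/f). No change.
Rule 3: Final Devoicing: the word ends in the vowel 'e', not a consonant. No change.
Final form: 'cese'

cese


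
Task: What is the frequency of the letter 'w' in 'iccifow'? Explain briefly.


Letter 'w' in 'iccifow': found at position(s) 7 = 1 occurrence(s).

1


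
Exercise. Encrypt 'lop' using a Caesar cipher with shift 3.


Shift each letter by 3: l -> o, o -> r, p -> s. Result: 'ors'.

ors


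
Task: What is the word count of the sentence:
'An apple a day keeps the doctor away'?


Split into words: An | apple | a | day | keeps | the | doctor | away = 8 words.

8


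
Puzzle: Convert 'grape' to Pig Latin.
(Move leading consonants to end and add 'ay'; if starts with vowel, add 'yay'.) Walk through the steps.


'grape': move consonant cluster 'gr' to end and add 'ay': 'apegray'.

apegray


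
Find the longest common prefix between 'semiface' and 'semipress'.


Compare from the start: 4 characters match: 'semi'. Mismatch at position 5: 'f' vs 'p'.

semi


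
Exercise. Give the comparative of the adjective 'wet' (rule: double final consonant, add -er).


Apply comparative formation (double final consonant, add -er): 'wet' -> 'wetter'.

wetter


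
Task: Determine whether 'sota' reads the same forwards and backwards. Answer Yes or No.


Forward: 'sota'
Reversed: 'atos'
They differ.

No


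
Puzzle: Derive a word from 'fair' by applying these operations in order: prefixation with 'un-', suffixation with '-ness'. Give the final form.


Step 1: Add prefix 'un-' to 'fair' = 'unfair'
Step 2: Add suffix '-ness' to 'unfair' = 'unfairness'

unfairness


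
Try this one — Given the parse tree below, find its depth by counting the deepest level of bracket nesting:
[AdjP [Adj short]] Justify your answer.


Count bracket nesting levels:
'[' at pos 0: depth = 1
'[' at pos 6: depth = 2
Maximum depth reached: 2

2


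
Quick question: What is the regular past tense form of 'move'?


Apply rule: Add -d (word ends in -e). 'move' becomes 'moved'.

moved


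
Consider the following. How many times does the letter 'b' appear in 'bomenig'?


Letter 'b' in 'bomenig': found at position(s) 1 = 1 occurrence(s).

1


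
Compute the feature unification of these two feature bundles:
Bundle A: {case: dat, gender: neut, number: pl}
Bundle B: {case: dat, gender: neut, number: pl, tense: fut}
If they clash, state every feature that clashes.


Compare features:
case: A=dat vs B=dat -> unified: dat
gender: A=neut vs B=neut -> unified: neut
number: A=pl vs B=pl -> unified: pl
tense: A=_ vs B=fut -> unified: fut
No clashes found.

Unified: {case: dat, gender: neut, number: pl, tense: fut}


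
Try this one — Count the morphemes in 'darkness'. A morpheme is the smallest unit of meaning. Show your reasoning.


Decomposition: dark (root) + -ness (suffix) = 2 morpheme(s)

2 morphemes


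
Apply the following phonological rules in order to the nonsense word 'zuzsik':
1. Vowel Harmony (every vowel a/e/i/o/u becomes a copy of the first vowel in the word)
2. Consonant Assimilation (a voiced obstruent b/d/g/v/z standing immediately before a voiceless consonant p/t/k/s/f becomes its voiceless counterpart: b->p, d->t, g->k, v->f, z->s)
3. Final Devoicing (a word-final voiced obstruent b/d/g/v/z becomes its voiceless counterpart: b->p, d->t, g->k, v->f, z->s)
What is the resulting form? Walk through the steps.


Starting form: 'zuzsik'
Rule 1: Vowel Harmony: all vowels become 'u' (matching first vowel). 'zuzsik' -> 'zuzsuk'
Rule 2: Consonant Assimilation: voiced obstruent before voiceless consonant becomes voiceless ('zs' -> 'ss'). 'zuzsuk' -> 'zussuk'
Rule 3: Final Devoicing: final consonant 'k' is not one of the voiced obstruents b/d/g/v/z. No change.
Final form: 'zussuk'

zussuk


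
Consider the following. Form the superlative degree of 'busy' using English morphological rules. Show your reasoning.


Apply superlative formation (consonant + y: change y to i, add -est): 'busy' -> 'busiest'.

busiest


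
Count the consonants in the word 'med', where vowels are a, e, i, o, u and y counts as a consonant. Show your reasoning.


Consonants in 'med': m, d = 2 consonants.

2


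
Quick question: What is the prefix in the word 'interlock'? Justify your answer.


The word 'interlock' = 'inter' (prefix) + 'lock' (root). The prefix is 'inter'.

inter


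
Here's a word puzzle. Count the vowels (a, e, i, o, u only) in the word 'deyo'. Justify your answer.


Vowels in 'deyo': e, o = 2 vowels.

2


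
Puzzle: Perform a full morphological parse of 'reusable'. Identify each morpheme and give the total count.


Step 1: Identify prefix: 're' (meaning: again)
Step 2: Identify root: 'use'
Step 3: Identify suffix(es): 'able'
Decomposition: re- (prefix: again) + use (root) + -able (suffix: capable of)
Total morphemes: 3

3 morphemes (re- (prefix: again) + use (root) + -able (suffix: capable of))


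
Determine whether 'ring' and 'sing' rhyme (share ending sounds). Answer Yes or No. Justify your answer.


Rime (stressed vowel + following sounds) of 'ring': -ing = /ɪŋ/
Rime of 'sing': -ing = /ɪŋ/
/ɪŋ/ and /ɪŋ/ are the same ending sound, so the words rhyme.

Yes


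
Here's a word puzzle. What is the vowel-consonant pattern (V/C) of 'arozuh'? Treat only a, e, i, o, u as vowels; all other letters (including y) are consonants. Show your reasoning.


Letter mapping: a = V, r = C, o = V, z = C, u = V, h = C.

VCVCVC


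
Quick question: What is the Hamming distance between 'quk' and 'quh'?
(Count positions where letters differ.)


Alignment:
Position 1: 'q' vs 'q' = match
Position 2: 'u' vs 'u' = match
Position 3: 'k' vs 'h' = DIFFER
Total differences: 1

1


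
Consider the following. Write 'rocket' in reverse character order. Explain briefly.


Reverse 'rocket' character by character: 'tekcor'.

tekcor


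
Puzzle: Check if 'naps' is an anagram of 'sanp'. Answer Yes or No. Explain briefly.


Sorted letters of 'naps': 'anps'
Sorted letters of 'sanp': 'anps'
They match.

Yes


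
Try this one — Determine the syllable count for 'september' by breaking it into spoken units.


Break 'september' into syllables: sep-tem-ber -> sep | tem | ber = 3 syllables

3 syllables


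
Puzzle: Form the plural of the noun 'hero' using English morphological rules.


Apply rule: Add -es (consonant + o). 'hero' becomes 'heroes'.

heroes


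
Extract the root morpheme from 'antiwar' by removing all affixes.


Remove prefix 'anti' from 'antiwar' to get root 'war'.

war


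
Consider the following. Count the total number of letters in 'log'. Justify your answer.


Spell out 'log' and number each letter: l(1), o(2), g(3). Total: 3 letters.

3


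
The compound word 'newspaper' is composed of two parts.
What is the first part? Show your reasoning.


Split 'newspaper' into 'news' + 'paper'. The first part is 'news'.

news


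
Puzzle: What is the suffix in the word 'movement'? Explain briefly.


The word 'movement' = 'move' (root) + '-ment' (suffix). The suffix is '-ment'.

ment


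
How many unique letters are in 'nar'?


Unique letters in 'nar': {a, n, r} = 3 distinct letters.

3


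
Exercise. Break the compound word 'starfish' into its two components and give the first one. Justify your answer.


Split 'starfish' into 'star' + 'fish'. The first part is 'star'.

star


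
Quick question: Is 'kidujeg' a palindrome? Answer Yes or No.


Forward: 'kidujeg'
Reversed: 'gejudik'
They differ.

No


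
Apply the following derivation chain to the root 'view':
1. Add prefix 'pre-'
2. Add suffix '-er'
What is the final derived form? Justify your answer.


Step 1: Add prefix 'pre-' to 'view' = 'preview'
Step 2: Add suffix '-er' to 'preview' = 'previewer'

previewer


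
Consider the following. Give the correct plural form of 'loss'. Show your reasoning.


Apply rule: Add -es (sibilant/fricative ending). 'loss' becomes 'losses'.

losses


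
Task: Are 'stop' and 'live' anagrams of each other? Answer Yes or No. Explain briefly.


Sorted letters of 'stop': 'opst'
Sorted letters of 'live': 'eilv'
They do not match.

No


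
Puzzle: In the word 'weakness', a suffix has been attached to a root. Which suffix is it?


The word 'weakness' = 'weak' (root) + '-ness' (suffix). The suffix is '-ness'.

ness


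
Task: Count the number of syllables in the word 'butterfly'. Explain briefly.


Break 'butterfly' into syllables: but-ter-fly -> but | ter | fly = 3 syllables

3 syllables


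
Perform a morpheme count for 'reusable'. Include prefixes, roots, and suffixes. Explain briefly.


Decomposition: re- (prefix) + use (root) + -able (suffix) = 3 morpheme(s)

3 morphemes


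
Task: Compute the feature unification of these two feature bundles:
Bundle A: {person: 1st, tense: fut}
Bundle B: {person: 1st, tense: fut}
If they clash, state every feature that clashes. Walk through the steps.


Compare features:
person: A=1st vs B=1st -> unified: 1st
tense: A=fut vs B=fut -> unified: fut
No clashes found.

Unified: {person: 1st, tense: fut}


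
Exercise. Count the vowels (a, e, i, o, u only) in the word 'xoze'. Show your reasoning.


Vowels in 'xoze': o, e = 2 vowels.

2


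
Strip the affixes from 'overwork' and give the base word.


Remove prefix 'over' from 'overwork' to get root 'work'.

work


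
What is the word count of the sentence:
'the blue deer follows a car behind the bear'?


Split into words: the | blue | deer | follows | a | car | behind | the | bear = 9 words.

9


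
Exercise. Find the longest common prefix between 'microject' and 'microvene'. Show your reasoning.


Compare from the start: 5 characters match: 'micro'. Mismatch at position 6: 'j' vs 'v'.

micro


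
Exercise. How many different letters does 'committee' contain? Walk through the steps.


Unique letters in 'committee': {c, e, i, m, o, t} = 6 distinct letters.

6


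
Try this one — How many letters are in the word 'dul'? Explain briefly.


Spell out 'dul' and number each letter: d(1), u(2), l(3). Total: 3 letters.

3


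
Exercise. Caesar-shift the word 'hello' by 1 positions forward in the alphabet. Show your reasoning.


Shift each letter by 1: h -> i, e -> f, l -> m, l -> m, o -> p. Result: 'ifmmp'.

ifmmp


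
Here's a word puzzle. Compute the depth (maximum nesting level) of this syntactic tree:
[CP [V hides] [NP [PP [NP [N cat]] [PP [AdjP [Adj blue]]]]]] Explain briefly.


Count bracket nesting levels:
'[' at pos 0: depth = 1
'[' at pos 4: depth = 2
'[' at pos 14: depth = 2
'[' at pos 18: depth = 3
'[' at pos 22: depth = 4
'[' at pos 26: depth = 5
'[' at pos 35: depth = 4
'[' at pos 39: depth = 5
'[' at pos 45: depth = 6
Maximum depth reached: 6

6


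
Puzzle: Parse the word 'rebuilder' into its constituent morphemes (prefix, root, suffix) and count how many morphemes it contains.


Step 1: Identify prefix: 're' (meaning: again)
Step 2: Identify root: 'build'
Step 3: Identify suffix(es): 'er'
Decomposition: re- (prefix: again) + build (root) + -er (suffix: one who)
Total morphemes: 3

3 morphemes (re- (prefix: again) + build (root) + -er (suffix: one who))


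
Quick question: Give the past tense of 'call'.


Apply rule: Add -ed. 'call' becomes 'called'.

called


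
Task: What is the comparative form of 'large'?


Apply comparative formation (ends in e: add -r): 'large' -> 'larger'.

larger


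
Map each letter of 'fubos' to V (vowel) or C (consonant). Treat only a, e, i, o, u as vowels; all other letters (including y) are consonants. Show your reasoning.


Letter mapping: f = C, u = V, b = C, o = V, s = C.

CVCVC


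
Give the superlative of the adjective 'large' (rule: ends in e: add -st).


Apply superlative formation (ends in e: add -st): 'large' -> 'largest'.

largest


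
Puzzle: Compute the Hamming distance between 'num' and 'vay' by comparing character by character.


Alignment:
Position 1: 'n' vs 'v' = DIFFER
Position 2: 'u' vs 'a' = DIFFER
Position 3: 'm' vs 'y' = DIFFER
Total differences: 3

3


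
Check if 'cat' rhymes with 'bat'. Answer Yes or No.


Rime (stressed vowel + following sounds) of 'cat': -at = /æt/
Rime of 'bat': -at = /æt/
/æt/ and /æt/ are the same ending sound, so the words rhyme.

Yes


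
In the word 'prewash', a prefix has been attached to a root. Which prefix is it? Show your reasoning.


The word 'prewash' = 'pre' (prefix) + 'wash' (root). The prefix is 'pre'.

pre


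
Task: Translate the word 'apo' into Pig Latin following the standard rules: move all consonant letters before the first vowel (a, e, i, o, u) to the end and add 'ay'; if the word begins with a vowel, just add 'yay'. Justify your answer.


'apo' starts with a vowel, so add 'yay': 'apoyay'.

apoyay


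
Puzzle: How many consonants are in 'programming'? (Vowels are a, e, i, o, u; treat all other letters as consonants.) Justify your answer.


Consonants in 'programming': p, r, g, r, m, m, n, g = 8 consonants.

8


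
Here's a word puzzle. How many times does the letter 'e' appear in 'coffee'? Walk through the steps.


Letter 'e' in 'coffee': found at position(s) 5, 6 = 2 occurrence(s).

2


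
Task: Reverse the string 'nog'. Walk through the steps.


Reverse 'nog' character by character: 'gon'.

gon


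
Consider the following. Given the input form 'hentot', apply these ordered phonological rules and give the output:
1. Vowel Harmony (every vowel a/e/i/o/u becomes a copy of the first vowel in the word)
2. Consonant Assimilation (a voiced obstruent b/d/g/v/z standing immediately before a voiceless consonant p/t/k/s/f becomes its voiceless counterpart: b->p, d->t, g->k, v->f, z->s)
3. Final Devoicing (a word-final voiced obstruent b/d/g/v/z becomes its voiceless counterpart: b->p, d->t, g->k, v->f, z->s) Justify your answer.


Starting form: 'hentot'
Rule 1: Vowel Harmony: all vowels become 'e' (matching first vowel). 'hentot' -> 'hentet'
Rule 2: Consonant Assimilation: no voiced obstruent (b/d/g/v/z) stands immediately before a voiceless consonant (p/t/k/s/f). No change.
Rule 3: Final Devoicing: final consonant 't' is not one of the voiced obstruents b/d/g/v/z. No change.
Final form: 'hentet'

hentet


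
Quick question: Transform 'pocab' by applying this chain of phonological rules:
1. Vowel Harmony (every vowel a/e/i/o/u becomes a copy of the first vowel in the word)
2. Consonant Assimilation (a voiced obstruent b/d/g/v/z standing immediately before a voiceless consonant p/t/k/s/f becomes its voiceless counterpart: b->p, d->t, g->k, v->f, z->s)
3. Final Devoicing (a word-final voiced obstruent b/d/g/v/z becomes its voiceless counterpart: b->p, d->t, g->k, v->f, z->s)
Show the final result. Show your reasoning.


Starting form: 'pocab'
Rule 1: Vowel Harmony: all vowels become 'o' (matching first vowel). 'pocab' -> 'pocob'
Rule 2: Consonant Assimilation: no voiced obstruent (b/d/g/v/z) stands immediately before a voiceless consonant (p/t/k/s/f). No change.
Rule 3: Final Devoicing: word-final voiced obstruent 'b' becomes voiceless 'p'. 'pocob' -> 'pocop'
Final form: 'pocop'

pocop


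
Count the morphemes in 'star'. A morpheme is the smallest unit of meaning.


Decomposition: star (free morpheme) = 1 morpheme(s)

1 morphemes


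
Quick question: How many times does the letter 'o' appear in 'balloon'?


Letter 'o' in 'balloon': found at position(s) 5, 6 = 2 occurrence(s).

2


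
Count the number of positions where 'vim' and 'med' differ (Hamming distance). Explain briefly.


Alignment:
Position 1: 'v' vs 'm' = DIFFER
Position 2: 'i' vs 'e' = DIFFER
Position 3: 'm' vs 'd' = DIFFER
Total differences: 3

3


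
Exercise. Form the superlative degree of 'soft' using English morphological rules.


Apply superlative formation (add -est): 'soft' -> 'softest'.

softest


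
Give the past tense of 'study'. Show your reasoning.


Apply rule: Change -y to -ied. 'study' becomes 'studied'.

studied


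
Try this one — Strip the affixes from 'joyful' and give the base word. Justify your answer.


Remove suffix '-ful' from 'joyful' to get root 'joy'.

joy


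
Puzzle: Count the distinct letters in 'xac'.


Unique letters in 'xac': {a, c, x} = 3 distinct letters.

3


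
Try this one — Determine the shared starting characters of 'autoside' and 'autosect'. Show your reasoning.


Compare from the start: 5 characters match: 'autos'. Mismatch at position 6: 'i' vs 'e'.

autos


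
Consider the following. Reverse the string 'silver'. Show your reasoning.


Reverse 'silver' character by character: 'revlis'.

revlis


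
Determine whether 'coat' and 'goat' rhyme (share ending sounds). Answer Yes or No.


Rime (stressed vowel + following sounds) of 'coat': -oat = /oʊt/
Rime of 'goat': -oat = /oʊt/
/oʊt/ and /oʊt/ are the same ending sound, so the words rhyme.

Yes


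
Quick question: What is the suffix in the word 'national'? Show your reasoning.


The word 'national' = 'nation' (root) + '-al' (suffix). The suffix is '-al'.

al


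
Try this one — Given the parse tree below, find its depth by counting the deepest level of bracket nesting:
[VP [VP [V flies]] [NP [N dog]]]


Count bracket nesting levels:
'[' at pos 0: depth = 1
'[' at pos 4: depth = 2
'[' at pos 8: depth = 3
'[' at pos 19: depth = 2
'[' at pos 23: depth = 3
Maximum depth reached: 3

3


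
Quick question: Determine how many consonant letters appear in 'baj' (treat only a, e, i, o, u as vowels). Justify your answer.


Consonants in 'baj': b, j = 2 consonants.

2


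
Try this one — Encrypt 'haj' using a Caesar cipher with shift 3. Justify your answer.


Shift each letter by 3: h -> k, a -> d, j -> m. Result: 'kdm'.

kdm


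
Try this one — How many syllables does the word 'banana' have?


Break 'banana' into syllables: ba-na-na -> ba | na | na = 3 syllables

3 syllables


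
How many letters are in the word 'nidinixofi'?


Spell out 'nidinixofi' and number each letter: n(1), i(2), d(3), i(4), n(5), i(6), x(7), o(8), f(9), i(10). Total: 10 letters.

10


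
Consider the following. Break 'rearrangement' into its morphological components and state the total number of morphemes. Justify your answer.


Step 1: Identify prefix: 're' (meaning: again)
Step 2: Identify root: 'arrange'
Step 3: Identify suffix(es): 'ment'
Decomposition: re- (prefix: again) + arrange (root) + -ment (suffix: action/result)
Total morphemes: 3

3 morphemes (re- (prefix: again) + arrange (root) + -ment (suffix: action/result))


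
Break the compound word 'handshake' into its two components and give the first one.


Split 'handshake' into 'hand' + 'shake'. The first part is 'hand'.

hand


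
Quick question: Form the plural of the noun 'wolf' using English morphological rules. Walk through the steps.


Apply rule: Change -f to -ves. 'wolf' becomes 'wolves'.

wolves


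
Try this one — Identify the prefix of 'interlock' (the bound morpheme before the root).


The word 'interlock' = 'inter' (prefix) + 'lock' (root). The prefix is 'inter'.

inter


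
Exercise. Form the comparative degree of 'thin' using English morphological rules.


Apply comparative formation (double final consonant, add -er): 'thin' -> 'thinner'.

thinner


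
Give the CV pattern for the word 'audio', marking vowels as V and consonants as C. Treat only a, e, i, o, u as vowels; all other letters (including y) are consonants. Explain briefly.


Letter mapping: a = V, u = V, d = C, i = V, o = V.

VVCVV


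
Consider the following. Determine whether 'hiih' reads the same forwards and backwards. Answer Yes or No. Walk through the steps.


Forward: 'hiih'
Reversed: 'hiih'
They are identical.

Yes


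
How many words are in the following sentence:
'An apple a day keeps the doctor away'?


Split into words: An | apple | a | day | keeps | the | doctor | away = 8 words.

8


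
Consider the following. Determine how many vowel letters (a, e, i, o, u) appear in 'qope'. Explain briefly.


Vowels in 'qope': o, e = 2 vowels.

2


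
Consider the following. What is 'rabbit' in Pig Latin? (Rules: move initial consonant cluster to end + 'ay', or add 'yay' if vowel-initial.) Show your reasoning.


'rabbit': move consonant cluster 'r' to end and add 'ay': 'abbitray'.

abbitray


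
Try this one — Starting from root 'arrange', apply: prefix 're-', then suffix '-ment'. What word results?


Step 1: Add prefix 're-' to 'arrange' = 'rearrange'
Step 2: Add suffix '-ment' to 'rearrange' = 'rearrangement'

rearrangement


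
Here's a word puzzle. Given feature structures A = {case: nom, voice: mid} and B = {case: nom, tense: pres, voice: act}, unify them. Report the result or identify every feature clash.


Compare features:
case: A=nom vs B=nom -> unified: nom
tense: A=_ vs B=pres -> unified: pres
voice: A=mid vs B=act -> CLASH
Clash detected on feature 'voice' (mid vs act); unification fails.

CLASH on 'voice' (mid vs act)


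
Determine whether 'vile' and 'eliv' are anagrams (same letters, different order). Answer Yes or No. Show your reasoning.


Sorted letters of 'vile': 'eilv'
Sorted letters of 'eliv': 'eilv'
They match.

Yes


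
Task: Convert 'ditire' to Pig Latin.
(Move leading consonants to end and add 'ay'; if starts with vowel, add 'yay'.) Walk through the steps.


'ditire': move consonant cluster 'd' to end and add 'ay': 'itireday'.

itireday


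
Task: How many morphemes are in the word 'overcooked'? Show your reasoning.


Decomposition: over- (prefix) + cook (root) + -ed (suffix) = 3 morpheme(s)

3 morphemes


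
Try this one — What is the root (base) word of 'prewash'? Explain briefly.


Remove prefix 'pre' from 'prewash' to get root 'wash'.

wash


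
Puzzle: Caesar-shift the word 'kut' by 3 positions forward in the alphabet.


Shift each letter by 3: k -> n, u -> x, t -> w. Result: 'nxw'.

nxw


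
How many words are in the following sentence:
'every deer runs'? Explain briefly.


Split into words: every | deer | runs = 3 words.

3


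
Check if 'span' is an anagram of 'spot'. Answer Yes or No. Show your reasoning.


Sorted letters of 'span': 'anps'
Sorted letters of 'spot': 'opst'
They do not match.

No


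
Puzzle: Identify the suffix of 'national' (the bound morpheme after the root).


The word 'national' = 'nation' (root) + '-al' (suffix). The suffix is '-al'.

al


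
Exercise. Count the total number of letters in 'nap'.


Spell out 'nap' and number each letter: n(1), a(2), p(3). Total: 3 letters.

3


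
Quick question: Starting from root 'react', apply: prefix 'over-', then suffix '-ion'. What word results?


Step 1: Add prefix 'over-' to 'react' = 'overreact'
Step 2: Add suffix '-ion' to 'overreact' = 'overreaction'

overreaction


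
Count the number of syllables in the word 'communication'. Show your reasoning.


Break 'communication' into syllables: com-mu-ni-ca-tion -> com | mu | ni | ca | tion = 5 syllables

5 syllables


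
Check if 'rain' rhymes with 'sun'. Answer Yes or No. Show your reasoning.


Rime (stressed vowel + following sounds) of 'rain': -ain = /eɪn/
Rime of 'sun': -un = /ʌn/
/eɪn/ and /ʌn/ are different ending sounds, so the words do not rhyme.

No


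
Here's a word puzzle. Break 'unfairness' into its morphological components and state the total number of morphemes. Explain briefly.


Step 1: Identify prefix: 'un' (meaning: not/reverse)
Step 2: Identify root: 'fair'
Step 3: Identify suffix(es): 'ness'
Decomposition: un- (prefix: not/reverse) + fair (root) + -ness (suffix: state of)
Total morphemes: 3

3 morphemes (un- (prefix: not/reverse) + fair (root) + -ness (suffix: state of))


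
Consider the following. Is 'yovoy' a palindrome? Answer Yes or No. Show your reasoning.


Forward: 'yovoy'
Reversed: 'yovoy'
They are identical.

Yes


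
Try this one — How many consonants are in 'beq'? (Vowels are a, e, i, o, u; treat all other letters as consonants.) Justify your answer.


Consonants in 'beq': b, q = 2 consonants.

2


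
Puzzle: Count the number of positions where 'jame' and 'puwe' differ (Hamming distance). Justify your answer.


Alignment:
Position 1: 'j' vs 'p' = DIFFER
Position 2: 'a' vs 'u' = DIFFER
Position 3: 'm' vs 'w' = DIFFER
Position 4: 'e' vs 'e' = match
Total differences: 3

3


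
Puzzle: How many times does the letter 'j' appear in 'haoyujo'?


Letter 'j' in 'haoyujo': found at position(s) 6 = 1 occurrence(s).

1


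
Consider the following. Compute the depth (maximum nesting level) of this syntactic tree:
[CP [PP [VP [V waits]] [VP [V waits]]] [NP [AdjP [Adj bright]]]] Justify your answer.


Count bracket nesting levels:
'[' at pos 0: depth = 1
'[' at pos 4: depth = 2
'[' at pos 8: depth = 3
'[' at pos 12: depth = 4
'[' at pos 23: depth = 3
'[' at pos 27: depth = 4
'[' at pos 39: depth = 2
'[' at pos 43: depth = 3
'[' at pos 49: depth = 4
Maximum depth reached: 4

4


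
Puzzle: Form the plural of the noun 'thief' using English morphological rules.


Apply rule: Change -f to -ves. 'thief' becomes 'thieves'.

thieves


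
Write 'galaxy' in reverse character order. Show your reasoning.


Reverse 'galaxy' character by character: 'yxalag'.

yxalag


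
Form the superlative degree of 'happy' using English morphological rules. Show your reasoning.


Apply superlative formation (consonant + y: change y to i, add -est): 'happy' -> 'happiest'.

happiest


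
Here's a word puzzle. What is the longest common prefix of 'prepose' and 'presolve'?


Compare from the start: 3 characters match: 'pre'. Mismatch at position 4: 'p' vs 's'.

pre


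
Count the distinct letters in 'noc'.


Unique letters in 'noc': {c, n, o} = 3 distinct letters.

3


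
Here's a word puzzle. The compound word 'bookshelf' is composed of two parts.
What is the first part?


Split 'bookshelf' into 'book' + 'shelf'. The first part is 'book'.

book


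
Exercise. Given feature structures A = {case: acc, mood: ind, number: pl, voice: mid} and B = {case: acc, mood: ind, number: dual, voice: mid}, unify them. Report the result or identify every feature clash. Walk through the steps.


Compare features:
case: A=acc vs B=acc -> unified: acc
mood: A=ind vs B=ind -> unified: ind
number: A=pl vs B=dual -> CLASH
voice: A=mid vs B=mid -> unified: mid
Clash detected on feature 'number' (pl vs dual); unification fails.

CLASH on 'number' (pl vs dual)


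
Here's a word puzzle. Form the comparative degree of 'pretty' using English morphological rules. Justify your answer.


Apply comparative formation (consonant + y: change y to i, add -er): 'pretty' -> 'prettier'.

prettier


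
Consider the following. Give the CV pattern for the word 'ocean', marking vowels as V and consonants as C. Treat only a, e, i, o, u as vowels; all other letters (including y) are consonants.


Letter mapping: o = V, c = C, e = V, a = V, n = C.

VCVVC


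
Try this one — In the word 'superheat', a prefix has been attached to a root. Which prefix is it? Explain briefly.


The word 'superheat' = 'super' (prefix) + 'heat' (root). The prefix is 'super'.

super


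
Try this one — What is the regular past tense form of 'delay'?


Apply rule: Add -ed. 'delay' becomes 'delayed'.

delayed


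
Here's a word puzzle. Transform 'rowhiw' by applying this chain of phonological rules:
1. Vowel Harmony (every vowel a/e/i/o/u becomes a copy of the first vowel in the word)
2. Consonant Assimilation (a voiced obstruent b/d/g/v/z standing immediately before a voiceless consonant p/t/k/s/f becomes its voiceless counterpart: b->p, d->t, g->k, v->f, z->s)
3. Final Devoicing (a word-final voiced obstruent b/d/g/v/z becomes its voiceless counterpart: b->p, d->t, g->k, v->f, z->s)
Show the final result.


Starting form: 'rowhiw'
Rule 1: Vowel Harmony: all vowels become 'o' (matching first vowel). 'rowhiw' -> 'rowhow'
Rule 2: Consonant Assimilation: no voiced obstruent (b/d/g/v/z) stands immediately before a voiceless consonant (p/t/k/s/f). No change.
Rule 3: Final Devoicing: final consonant 'w' is not one of the voiced obstruents b/d/g/v/z. No change.
Final form: 'rowhow'

rowhow


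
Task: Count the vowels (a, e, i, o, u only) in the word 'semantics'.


Vowels in 'semantics': e, a, i = 3 vowels.

3


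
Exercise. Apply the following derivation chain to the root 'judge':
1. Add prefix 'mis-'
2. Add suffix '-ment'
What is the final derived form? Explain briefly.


Step 1: Add prefix 'mis-' to 'judge' = 'misjudge'
Step 2: Add suffix '-ment' to 'misjudge' = 'misjudgment'

misjudgment


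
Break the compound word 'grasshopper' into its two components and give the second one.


Split 'grasshopper' into 'grass' + 'hopper'. The second part is 'hopper'.

hopper


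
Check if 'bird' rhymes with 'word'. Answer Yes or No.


Rime (stressed vowel + following sounds) of 'bird': -ird = /ɜːrd/
Rime of 'word': -ord = /ɜːrd/
/ɜːrd/ and /ɜːrd/ are the same ending sound, so the words rhyme.

Yes


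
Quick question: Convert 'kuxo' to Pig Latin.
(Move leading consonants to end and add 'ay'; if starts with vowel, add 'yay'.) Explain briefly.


'kuxo': move consonant cluster 'k' to end and add 'ay': 'uxokay'.

uxokay


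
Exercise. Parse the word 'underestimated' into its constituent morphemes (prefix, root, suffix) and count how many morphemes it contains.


Step 1: Identify prefix: 'under' (meaning: beneath/insufficient)
Step 2: Identify root: 'estimate'
Step 3: Identify suffix(es): 'ed'
Decomposition: under- (prefix: beneath/insufficient) + estimate (root) + -ed (suffix: past)
Total morphemes: 3

3 morphemes (under- (prefix: beneath/insufficient) + estimate (root) + -ed (suffix: past))


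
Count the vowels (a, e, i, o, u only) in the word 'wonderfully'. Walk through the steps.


Vowels in 'wonderfully': o, e, u = 3 vowels.

3


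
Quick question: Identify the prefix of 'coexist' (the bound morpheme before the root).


The word 'coexist' = 'co' (prefix) + 'exist' (root). The prefix is 'co'.

co


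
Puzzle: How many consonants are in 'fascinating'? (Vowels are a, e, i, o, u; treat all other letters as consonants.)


Consonants in 'fascinating': f, s, c, n, t, n, g = 7 consonants.

7


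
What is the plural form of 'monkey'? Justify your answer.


Apply rule: Add -s. 'monkey' becomes 'monkeys'.

monkeys


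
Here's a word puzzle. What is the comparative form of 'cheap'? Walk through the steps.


Apply comparative formation (add -er): 'cheap' -> 'cheaper'.

cheaper


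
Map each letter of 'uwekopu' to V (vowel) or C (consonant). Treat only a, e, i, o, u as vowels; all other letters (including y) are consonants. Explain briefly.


Letter mapping: u = V, w = C, e = V, k = C, o = V, p = C, u = V.

VCVCVCV


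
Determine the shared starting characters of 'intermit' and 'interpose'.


Compare from the start: 5 characters match: 'inter'. Mismatch at position 6: 'm' vs 'p'.

inter


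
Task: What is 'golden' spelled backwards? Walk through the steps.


Reverse 'golden' character by character: 'nedlog'.

nedlog


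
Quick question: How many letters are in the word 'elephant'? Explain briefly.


Spell out 'elephant' and number each letter: e(1), l(2), e(3), p(4), h(5), a(6), n(7), t(8). Total: 8 letters.

8


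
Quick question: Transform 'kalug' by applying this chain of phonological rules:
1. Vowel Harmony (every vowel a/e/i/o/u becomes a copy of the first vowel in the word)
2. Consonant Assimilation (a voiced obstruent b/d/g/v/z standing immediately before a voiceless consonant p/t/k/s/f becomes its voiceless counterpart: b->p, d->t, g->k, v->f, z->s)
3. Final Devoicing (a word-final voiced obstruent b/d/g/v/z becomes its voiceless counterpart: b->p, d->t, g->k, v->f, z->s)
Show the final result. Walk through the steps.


Starting form: 'kalug'
Rule 1: Vowel Harmony: all vowels become 'a' (matching first vowel). 'kalug' -> 'kalag'
Rule 2: Consonant Assimilation: no voiced obstruent (b/d/g/v/z) stands immediately before a voiceless consonant (p/t/k/s/f). No change.
Rule 3: Final Devoicing: word-final voiced obstruent 'g' becomes voiceless 'k'. 'kalag' -> 'kalak'
Final form: 'kalak'

kalak


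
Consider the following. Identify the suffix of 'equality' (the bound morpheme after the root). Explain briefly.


The word 'equality' = 'equal' (root) + '-ity' (suffix). The suffix is '-ity'.

ity


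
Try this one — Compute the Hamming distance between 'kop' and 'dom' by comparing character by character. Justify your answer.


Alignment:
Position 1: 'k' vs 'd' = DIFFER
Position 2: 'o' vs 'o' = match
Position 3: 'p' vs 'm' = DIFFER
Total differences: 2

2


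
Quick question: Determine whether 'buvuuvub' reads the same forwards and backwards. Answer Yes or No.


Forward: 'buvuuvub'
Reversed: 'buvuuvub'
They are identical.

Yes


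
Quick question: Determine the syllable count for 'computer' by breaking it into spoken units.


Break 'computer' into syllables: com-pu-ter -> com | pu | ter = 3 syllables

3 syllables


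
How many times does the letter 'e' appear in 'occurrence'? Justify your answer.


Letter 'e' in 'occurrence': found at position(s) 7, 10 = 2 occurrence(s).

2


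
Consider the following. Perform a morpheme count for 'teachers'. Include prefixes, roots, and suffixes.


Decomposition: teach (root) + -er (suffix) + -s (plural) = 3 morpheme(s)

3 morphemes


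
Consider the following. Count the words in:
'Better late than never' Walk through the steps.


Split into words: Better | late | than | never = 4 words.

4


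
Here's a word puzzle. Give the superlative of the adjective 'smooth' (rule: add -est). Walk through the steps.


Apply superlative formation (add -est): 'smooth' -> 'smoothest'.

smoothest


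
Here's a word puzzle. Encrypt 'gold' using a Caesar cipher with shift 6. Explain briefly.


Shift each letter by 6: g -> m, o -> u, l -> r, d -> j. Result: 'murj'.

murj


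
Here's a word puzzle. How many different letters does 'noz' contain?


Unique letters in 'noz': {n, o, z} = 3 distinct letters.

3


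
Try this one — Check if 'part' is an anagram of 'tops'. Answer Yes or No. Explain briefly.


Sorted letters of 'part': 'aprt'
Sorted letters of 'tops': 'opst'
They do not match.

No


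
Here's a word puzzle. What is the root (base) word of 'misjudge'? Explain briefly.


Remove prefix 'mis' from 'misjudge' to get root 'judge'.

judge


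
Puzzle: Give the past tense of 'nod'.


Apply rule: Double final consonant and add -ed. 'nod' becomes 'nodded'.

nodded


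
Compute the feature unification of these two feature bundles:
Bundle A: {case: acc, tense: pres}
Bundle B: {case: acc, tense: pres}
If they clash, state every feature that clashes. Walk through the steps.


Compare features:
case: A=acc vs B=acc -> unified: acc
tense: A=pres vs B=pres -> unified: pres
No clashes found.

Unified: {case: acc, tense: pres}


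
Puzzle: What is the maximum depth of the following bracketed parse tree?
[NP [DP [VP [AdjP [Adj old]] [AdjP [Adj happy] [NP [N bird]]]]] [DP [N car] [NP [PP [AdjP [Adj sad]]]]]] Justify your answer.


Count bracket nesting levels:
'[' at pos 0: depth = 1
'[' at pos 4: depth = 2
'[' at pos 8: depth = 3
'[' at pos 12: depth = 4
'[' at pos 18: depth = 5
'[' at pos 29: depth = 4
'[' at pos 35: depth = 5
'[' at pos 47: depth = 5
'[' at pos 51: depth = 6
'[' at pos 64: depth = 2
'[' at pos 68: depth = 3
'[' at pos 76: depth = 3
'[' at pos 80: depth = 4
'[' at pos 84: depth = 5
'[' at pos 90: depth = 6
Maximum depth reached: 6

6


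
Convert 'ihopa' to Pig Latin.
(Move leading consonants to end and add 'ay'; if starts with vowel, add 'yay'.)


'ihopa' starts with a vowel, so add 'yay': 'ihopayay'.

ihopayay


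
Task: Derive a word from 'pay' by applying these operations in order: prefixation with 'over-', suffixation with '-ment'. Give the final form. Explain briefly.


Step 1: Add prefix 'over-' to 'pay' = 'overpay'
Step 2: Add suffix '-ment' to 'overpay' = 'overpayment'

overpayment


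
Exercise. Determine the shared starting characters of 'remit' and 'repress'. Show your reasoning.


Compare from the start: 2 characters match: 're'. Mismatch at position 3: 'm' vs 'p'.

re


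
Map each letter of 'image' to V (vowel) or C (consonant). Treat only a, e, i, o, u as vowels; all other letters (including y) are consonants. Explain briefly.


Letter mapping: i = V, m = C, a = V, g = C, e = V.

VCVCV


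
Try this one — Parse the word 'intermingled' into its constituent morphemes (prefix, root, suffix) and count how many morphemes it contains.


Step 1: Identify prefix: 'inter' (meaning: between)
Step 2: Identify root: 'mingle'
Step 3: Identify suffix(es): 'ed'
Decomposition: inter- (prefix: between) + mingle (root) + -ed (suffix: past)
Total morphemes: 3

3 morphemes (inter- (prefix: between) + mingle (root) + -ed (suffix: past))


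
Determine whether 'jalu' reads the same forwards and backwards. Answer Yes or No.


Forward: 'jalu'
Reversed: 'ulaj'
They differ.

No
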